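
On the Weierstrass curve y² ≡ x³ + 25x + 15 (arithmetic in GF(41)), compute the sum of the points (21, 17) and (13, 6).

(39, 30)

(21, 17) + (13, 6). λ = (6 - 17)/(13 - 21) ≡ 30/33 mod 41. 33⁻¹ ≡ 5 (mod 41) since 33·5 = 165 ≡ 1, so λ ≡ 27.
  x = λ² - 21 - 13 = 729 - 34 ≡ 39; y = λ·(21 - 39) - 17 ≡ 30. → (39, 30)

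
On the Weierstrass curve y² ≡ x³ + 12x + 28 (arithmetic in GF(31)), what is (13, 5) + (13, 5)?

(23, 3)

tangent at (13, 5): λ = (3·13² + 12)/(2·5) ≡ 23/10. 10⁻¹ ≡ 28 (mod 31), so λ ≡ 23·28 ≡ 24.
  x = λ² - 13 - 13 = 576 - 26 ≡ 23; y = λ·(13 - 23) - 5 ≡ 3. → (23, 3)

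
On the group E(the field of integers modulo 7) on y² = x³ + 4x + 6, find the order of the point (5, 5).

11

2P: tangent at (5, 5): λ = (3·5² + 4)/(2·5) ≡ 2/3. 3⁻¹ ≡ 5 (mod 7), so λ ≡ 2·5 ≡ 3.
  x = λ² - 5 - 5 = 9 - 10 ≡ 6; y = λ·(5 - 6) - 5 ≡ 6. → (6, 6)
3P: (6, 6) + (5, 5). λ = (5 - 6)/(5 - 6) ≡ 6/6 mod 7. 6⁻¹ ≡ 6 (mod 7) since 6·6 = 36 ≡ 1, so λ ≡ 1.
  x = λ² - 6 - 5 = 1 - 11 ≡ 4; y = λ·(6 - 4) - 6 ≡ 3. → (4, 3)
4P: (4, 3) + (5, 5). λ = (5 - 3)/(5 - 4) ≡ 2/1 mod 7. 1⁻¹ ≡ 1 (mod 7), so λ ≡ 2.
  x = λ² - 4 - 5 = 4 - 9 ≡ 2; y = λ·(4 - 2) - 3 ≡ 1. → (2, 1)
5P: (2, 1) + (5, 5). λ = (5 - 1)/(5 - 2) ≡ 4/3 mod 7. 3⁻¹ ≡ 5 (mod 7), so λ ≡ 6.
  x = λ² - 2 - 5 = 36 - 7 ≡ 1; y = λ·(2 - 1) - 1 ≡ 5. → (1, 5)
6P: (1, 5) + (5, 5). λ = (5 - 5)/(5 - 1) ≡ 0/4 mod 7. 4⁻¹ ≡ 2 (mod 7), so λ ≡ 0.
  x = λ² - 1 - 5 = 0 - 6 ≡ 1; y = λ·(1 - 1) - 5 ≡ 2. → (1, 2)
7P: (1, 2) + (5, 5). λ = (5 - 2)/(5 - 1) ≡ 3/4 mod 7. 4⁻¹ ≡ 2 (mod 7), so λ ≡ 6.
  x = λ² - 1 - 5 = 36 - 6 ≡ 2; y = λ·(1 - 2) - 2 ≡ 6. → (2, 6)
8P: (2, 6) + (5, 5). λ = (5 - 6)/(5 - 2) ≡ 6/3 mod 7. 3⁻¹ ≡ 5 (mod 7) since 3·5 = 15 ≡ 1, so λ ≡ 2.
  x = λ² - 2 - 5 = 4 - 7 ≡ 4; y = λ·(2 - 4) - 6 ≡ 4. → (4, 4)
9P: (4, 4) + (5, 5). λ = (5 - 4)/(5 - 4) ≡ 1/1 mod 7. 1⁻¹ ≡ 1 (mod 7), so λ ≡ 1.
  x = λ² - 4 - 5 = 1 - 9 ≡ 6; y = λ·(4 - 6) - 4 ≡ 1. → (6, 1)
10P: (6, 1) + (5, 5). λ = (5 - 1)/(5 - 6) ≡ 4/6 mod 7. 6⁻¹ ≡ 6 (mod 7), so λ ≡ 3.
  x = λ² - 6 - 5 = 9 - 11 ≡ 5; y = λ·(6 - 5) - 1 ≡ 2. → (5, 2)
11P: (5, 2) + (5, 5): same x and y₁ ≡ -y₂, so the sum is the point at infinity.
11P = the point at infinity, so the order is 11.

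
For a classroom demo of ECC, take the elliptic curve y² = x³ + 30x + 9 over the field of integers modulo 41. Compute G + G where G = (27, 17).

tangent at (27, 17): λ = (3·27² + 30)/(2·17) ≡ 3/34. 34⁻¹ ≡ 35 (mod 41), so λ ≡ 3·35 ≡ 23.
  x = λ² - 27 - 27 = 529 - 54 ≡ 24; y = λ·(27 - 24) - 17 ≡ 11. → (24, 11)

(24, 11)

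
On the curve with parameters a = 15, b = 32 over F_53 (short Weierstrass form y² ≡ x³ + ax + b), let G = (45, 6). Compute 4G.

Repeated addition: build up to 4G.
2G: tangent at (45, 6): λ = (3·45² + 15)/(2·6) ≡ 48/12. 12⁻¹ ≡ 31 (mod 53), so λ ≡ 48·31 ≡ 4.
  x = λ² - 45 - 45 = 16 - 90 ≡ 32; y = λ·(45 - 32) - 6 ≡ 46. → (32, 46)
3G: (32, 46) + (45, 6). λ = (6 - 46)/(45 - 32) ≡ 13/13 mod 53. 13⁻¹ ≡ 49 (mod 53), so λ ≡ 1.
  x = λ² - 32 - 45 = 1 - 77 ≡ 30; y = λ·(32 - 30) - 46 ≡ 9. → (30, 9)
4G: (30, 9) + (45, 6). λ = (6 - 9)/(45 - 30) ≡ 50/15 mod 53. 15⁻¹ ≡ 46 (mod 53) since 15·46 = 690 ≡ 1, so λ ≡ 21.
  x = λ² - 30 - 45 = 441 - 75 ≡ 48; y = λ·(30 - 48) - 9 ≡ 37. → (48, 37)

(48, 37)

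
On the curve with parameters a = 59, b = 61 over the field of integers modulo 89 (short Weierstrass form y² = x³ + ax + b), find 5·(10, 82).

(29, 23)

Write P = (10, 82).
Double-and-add on 5 = (101)₂. Start with P = (10, 82) for the leading 1-bit.
double: tangent at (10, 82): λ = (3·10² + 59)/(2·82) ≡ 3/75. 75⁻¹ ≡ 19 (mod 89) since 75·19 = 1425 ≡ 1, so λ ≡ 3·19 ≡ 57.
  x = λ² - 10 - 10 = 3249 - 20 ≡ 25; y = λ·(10 - 25) - 82 ≡ 42. → (25, 42)
double: tangent at (25, 42): λ = (3·25² + 59)/(2·42) ≡ 65/84. 84⁻¹ ≡ 71 (mod 89) since 84·71 = 5964 ≡ 1, so λ ≡ 65·71 ≡ 76.
  x = λ² - 25 - 25 = 5776 - 50 ≡ 30; y = λ·(25 - 30) - 42 ≡ 23. → (30, 23)
add P: (30, 23) + (10, 82). λ = (82 - 23)/(10 - 30) ≡ 59/69 mod 89. 69⁻¹ ≡ 40 (mod 89), so λ ≡ 46.
  x = λ² - 30 - 10 = 2116 - 40 ≡ 29; y = λ·(30 - 29) - 23 ≡ 23. → (29, 23)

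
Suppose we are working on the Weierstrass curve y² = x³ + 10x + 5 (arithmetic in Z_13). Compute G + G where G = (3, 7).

tangent at (3, 7): λ = (3·3² + 10)/(2·7) ≡ 11/1. 1⁻¹ ≡ 1 (mod 13) since 1·1 = 1 ≡ 1, so λ ≡ 11·1 ≡ 11.
  x = λ² - 3 - 3 = 121 - 6 ≡ 11; y = λ·(3 - 11) - 7 ≡ 9. → (11, 9)

(11, 9)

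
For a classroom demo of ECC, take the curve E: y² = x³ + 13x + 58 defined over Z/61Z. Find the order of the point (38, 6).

2P: tangent at (38, 6): λ = (3·38² + 13)/(2·6) ≡ 14/12. 12⁻¹ ≡ 56 (mod 61) since 12·56 = 672 ≡ 1, so λ ≡ 14·56 ≡ 52.
  x = λ² - 38 - 38 = 2704 - 76 ≡ 5; y = λ·(38 - 5) - 6 ≡ 2. → (5, 2)
3P: (5, 2) + (38, 6). λ = (6 - 2)/(38 - 5) ≡ 4/33 mod 61. 33⁻¹ ≡ 37 (mod 61), so λ ≡ 26.
  x = λ² - 5 - 38 = 676 - 43 ≡ 23; y = λ·(5 - 23) - 2 ≡ 18. → (23, 18)
4P: (23, 18) + (38, 6). λ = (6 - 18)/(38 - 23) ≡ 49/15 mod 61. 15⁻¹ ≡ 57 (mod 61), so λ ≡ 48.
  x = λ² - 23 - 38 = 2304 - 61 ≡ 47; y = λ·(23 - 47) - 18 ≡ 50. → (47, 50)
5P: (47, 50) + (38, 6). λ = (6 - 50)/(38 - 47) ≡ 17/52 mod 61. 52⁻¹ ≡ 27 (mod 61), so λ ≡ 32.
  x = λ² - 47 - 38 = 1024 - 85 ≡ 24; y = λ·(47 - 24) - 50 ≡ 15. → (24, 15)
6P: (24, 15) + (38, 6). λ = (6 - 15)/(38 - 24) ≡ 52/14 mod 61. 14⁻¹ ≡ 48 (mod 61), so λ ≡ 56.
  x = λ² - 24 - 38 = 3136 - 62 ≡ 24; y = λ·(24 - 24) - 15 ≡ 46. → (24, 46)
7P: (24, 46) + (38, 6). λ = (6 - 46)/(38 - 24) ≡ 21/14 mod 61. 14⁻¹ ≡ 48 (mod 61) since 14·48 = 672 ≡ 1, so λ ≡ 32.
  x = λ² - 24 - 38 = 1024 - 62 ≡ 47; y = λ·(24 - 47) - 46 ≡ 11. → (47, 11)
8P: (47, 11) + (38, 6). λ = (6 - 11)/(38 - 47) ≡ 56/52 mod 61. 52⁻¹ ≡ 27 (mod 61), so λ ≡ 48.
  x = λ² - 47 - 38 = 2304 - 85 ≡ 23; y = λ·(47 - 23) - 11 ≡ 43. → (23, 43)
9P: (23, 43) + (38, 6). λ = (6 - 43)/(38 - 23) ≡ 24/15 mod 61. 15⁻¹ ≡ 57 (mod 61), so λ ≡ 26.
  x = λ² - 23 - 38 = 676 - 61 ≡ 5; y = λ·(23 - 5) - 43 ≡ 59. → (5, 59)
10P: (5, 59) + (38, 6). λ = (6 - 59)/(38 - 5) ≡ 8/33 mod 61. 33⁻¹ ≡ 37 (mod 61), so λ ≡ 52.
  x = λ² - 5 - 38 = 2704 - 43 ≡ 38; y = λ·(5 - 38) - 59 ≡ 55. → (38, 55)
11P: (38, 55) + (38, 6): same x and y₁ ≡ -y₂, so the sum is ∞.
11P = ∞, so the order is 11.

11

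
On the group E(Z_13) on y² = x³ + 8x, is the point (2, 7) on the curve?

no

y² = 7² ≡ 10; x³ + 8x + 0 = 24 ≡ 11 (mod 13). 10 ≠ 11.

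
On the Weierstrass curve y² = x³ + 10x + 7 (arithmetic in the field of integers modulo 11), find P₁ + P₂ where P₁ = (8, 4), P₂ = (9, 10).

(8, 4) + (9, 10). λ = (10 - 4)/(9 - 8) ≡ 6/1 mod 11. 1⁻¹ ≡ 1 (mod 11) since 1·1 = 1 ≡ 1, so λ ≡ 6.
  x = λ² - 8 - 9 = 36 - 17 ≡ 8; y = λ·(8 - 8) - 4 ≡ 7. → (8, 7)

(8, 7)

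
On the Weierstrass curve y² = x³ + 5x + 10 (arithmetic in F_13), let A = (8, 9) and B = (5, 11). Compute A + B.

(8, 9) + (5, 11). λ = (11 - 9)/(5 - 8) ≡ 2/10 mod 13. 10⁻¹ ≡ 4 (mod 13), so λ ≡ 8.
  x = λ² - 8 - 5 = 64 - 13 ≡ 12; y = λ·(8 - 12) - 9 ≡ 11. → (12, 11)

(12, 11)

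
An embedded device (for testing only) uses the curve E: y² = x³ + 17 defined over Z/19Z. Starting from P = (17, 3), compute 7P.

(8, 4)

Repeated addition: build up to 7P.
2P: tangent at (17, 3): λ = (3·17² + 0)/(2·3) ≡ 12/6. 6⁻¹ ≡ 16 (mod 19), so λ ≡ 12·16 ≡ 2.
  x = λ² - 17 - 17 = 4 - 34 ≡ 8; y = λ·(17 - 8) - 3 ≡ 15. → (8, 15)
3P: (8, 15) + (17, 3). λ = (3 - 15)/(17 - 8) ≡ 7/9 mod 19. 9⁻¹ ≡ 17 (mod 19), so λ ≡ 5.
  x = λ² - 8 - 17 = 25 - 25 ≡ 0; y = λ·(8 - 0) - 15 ≡ 6. → (0, 6)
4P: (0, 6) + (17, 3). λ = (3 - 6)/(17 - 0) ≡ 16/17 mod 19. 17⁻¹ ≡ 9 (mod 19), so λ ≡ 11.
  x = λ² - 0 - 17 = 121 - 17 ≡ 9; y = λ·(0 - 9) - 6 ≡ 9. → (9, 9)
5P: (9, 9) + (17, 3). λ = (3 - 9)/(17 - 9) ≡ 13/8 mod 19. 8⁻¹ ≡ 12 (mod 19), so λ ≡ 4.
  x = λ² - 9 - 17 = 16 - 26 ≡ 9; y = λ·(9 - 9) - 9 ≡ 10. → (9, 10)
6P: (9, 10) + (17, 3). λ = (3 - 10)/(17 - 9) ≡ 12/8 mod 19. 8⁻¹ ≡ 12 (mod 19), so λ ≡ 11.
  x = λ² - 9 - 17 = 121 - 26 ≡ 0; y = λ·(9 - 0) - 10 ≡ 13. → (0, 13)
7P: (0, 13) + (17, 3). λ = (3 - 13)/(17 - 0) ≡ 9/17 mod 19. 17⁻¹ ≡ 9 (mod 19), so λ ≡ 5.
  x = λ² - 0 - 17 = 25 - 17 ≡ 8; y = λ·(0 - 8) - 13 ≡ 4. → (8, 4)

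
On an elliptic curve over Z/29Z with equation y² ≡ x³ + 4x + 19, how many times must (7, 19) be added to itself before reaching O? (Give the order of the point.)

11

2P: tangent at (7, 19): λ = (3·7² + 4)/(2·19) ≡ 6/9. 9⁻¹ ≡ 13 (mod 29) since 9·13 = 117 ≡ 1, so λ ≡ 6·13 ≡ 20.
  x = λ² - 7 - 7 = 400 - 14 ≡ 9; y = λ·(7 - 9) - 19 ≡ 28. → (9, 28)
3P: (9, 28) + (7, 19). λ = (19 - 28)/(7 - 9) ≡ 20/27 mod 29. 27⁻¹ ≡ 14 (mod 29), so λ ≡ 19.
  x = λ² - 9 - 7 = 361 - 16 ≡ 26; y = λ·(9 - 26) - 28 ≡ 26. → (26, 26)
4P: (26, 26) + (7, 19). λ = (19 - 26)/(7 - 26) ≡ 22/10 mod 29. 10⁻¹ ≡ 3 (mod 29), so λ ≡ 8.
  x = λ² - 26 - 7 = 64 - 33 ≡ 2; y = λ·(26 - 2) - 26 ≡ 21. → (2, 21)
5P: (2, 21) + (7, 19). λ = (19 - 21)/(7 - 2) ≡ 27/5 mod 29. 5⁻¹ ≡ 6 (mod 29), so λ ≡ 17.
  x = λ² - 2 - 7 = 289 - 9 ≡ 19; y = λ·(2 - 19) - 21 ≡ 9. → (19, 9)
6P: (19, 9) + (7, 19). λ = (19 - 9)/(7 - 19) ≡ 10/17 mod 29. 17⁻¹ ≡ 12 (mod 29) since 17·12 = 204 ≡ 1, so λ ≡ 4.
  x = λ² - 19 - 7 = 16 - 26 ≡ 19; y = λ·(19 - 19) - 9 ≡ 20. → (19, 20)
7P: (19, 20) + (7, 19). λ = (19 - 20)/(7 - 19) ≡ 28/17 mod 29. 17⁻¹ ≡ 12 (mod 29), so λ ≡ 17.
  x = λ² - 19 - 7 = 289 - 26 ≡ 2; y = λ·(19 - 2) - 20 ≡ 8. → (2, 8)
8P: (2, 8) + (7, 19). λ = (19 - 8)/(7 - 2) ≡ 11/5 mod 29. 5⁻¹ ≡ 6 (mod 29), so λ ≡ 8.
  x = λ² - 2 - 7 = 64 - 9 ≡ 26; y = λ·(2 - 26) - 8 ≡ 3. → (26, 3)
9P: (26, 3) + (7, 19). λ = (19 - 3)/(7 - 26) ≡ 16/10 mod 29. 10⁻¹ ≡ 3 (mod 29), so λ ≡ 19.
  x = λ² - 26 - 7 = 361 - 33 ≡ 9; y = λ·(26 - 9) - 3 ≡ 1. → (9, 1)
10P: (9, 1) + (7, 19). λ = (19 - 1)/(7 - 9) ≡ 18/27 mod 29. 27⁻¹ ≡ 14 (mod 29), so λ ≡ 20.
  x = λ² - 9 - 7 = 400 - 16 ≡ 7; y = λ·(9 - 7) - 1 ≡ 10. → (7, 10)
11P: (7, 10) + (7, 19): same x and y₁ ≡ -y₂, so the sum is O.
11P = O, so the order is 11.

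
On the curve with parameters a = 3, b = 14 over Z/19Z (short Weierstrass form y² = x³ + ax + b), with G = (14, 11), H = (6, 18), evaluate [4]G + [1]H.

First 4G:
Repeated addition: build up to 4G.
2G: tangent at (14, 11): λ = (3·14² + 3)/(2·11) ≡ 2/3. 3⁻¹ ≡ 13 (mod 19), so λ ≡ 2·13 ≡ 7.
  x = λ² - 14 - 14 = 49 - 28 ≡ 2; y = λ·(14 - 2) - 11 ≡ 16. → (2, 16)
3G: (2, 16) + (14, 11). λ = (11 - 16)/(14 - 2) ≡ 14/12 mod 19. 12⁻¹ ≡ 8 (mod 19) since 12·8 = 96 ≡ 1, so λ ≡ 17.
  x = λ² - 2 - 14 = 289 - 16 ≡ 7; y = λ·(2 - 7) - 16 ≡ 13. → (7, 13)
4G: (7, 13) + (14, 11). λ = (11 - 13)/(14 - 7) ≡ 17/7 mod 19. 7⁻¹ ≡ 11 (mod 19) since 7·11 = 77 ≡ 1, so λ ≡ 16.
  x = λ² - 7 - 14 = 256 - 21 ≡ 7; y = λ·(7 - 7) - 13 ≡ 6. → (7, 6)
4G = (7, 6).
Finally 4G + H:
(7, 6) + (6, 18). λ = (18 - 6)/(6 - 7) ≡ 12/18 mod 19. 18⁻¹ ≡ 18 (mod 19) since 18·18 = 324 ≡ 1, so λ ≡ 7.
  x = λ² - 7 - 6 = 49 - 13 ≡ 17; y = λ·(7 - 17) - 6 ≡ 0. → (17, 0)

(17, 0)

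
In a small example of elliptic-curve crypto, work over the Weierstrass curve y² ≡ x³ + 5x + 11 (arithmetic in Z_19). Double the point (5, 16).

tangent at (5, 16): λ = (3·5² + 5)/(2·16) ≡ 4/13. 13⁻¹ ≡ 3 (mod 19), so λ ≡ 4·3 ≡ 12.
  x = λ² - 5 - 5 = 144 - 10 ≡ 1; y = λ·(5 - 1) - 16 ≡ 13. → (1, 13)

(1, 13)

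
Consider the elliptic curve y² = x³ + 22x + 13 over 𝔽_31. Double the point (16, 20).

tangent at (16, 20): λ = (3·16² + 22)/(2·20) ≡ 15/9. 9⁻¹ ≡ 7 (mod 31), so λ ≡ 15·7 ≡ 12.
  x = λ² - 16 - 16 = 144 - 32 ≡ 19; y = λ·(16 - 19) - 20 ≡ 6. → (19, 6)

(19, 6)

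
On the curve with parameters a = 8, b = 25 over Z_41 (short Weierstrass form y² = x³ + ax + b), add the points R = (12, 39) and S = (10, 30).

(12, 39) + (10, 30). λ = (30 - 39)/(10 - 12) ≡ 32/39 mod 41. 39⁻¹ ≡ 20 (mod 41), so λ ≡ 25.
  x = λ² - 12 - 10 = 625 - 22 ≡ 29; y = λ·(12 - 29) - 39 ≡ 28. → (29, 28)

(29, 28)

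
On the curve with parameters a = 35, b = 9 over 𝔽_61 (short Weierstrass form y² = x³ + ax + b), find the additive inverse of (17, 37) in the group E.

-(17, 37) = (17, -37 mod 61) = (17, 24).

(17, 24)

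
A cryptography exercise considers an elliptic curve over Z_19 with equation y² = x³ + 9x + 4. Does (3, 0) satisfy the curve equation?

y² = 0² ≡ 0; x³ + 9x + 4 = 58 ≡ 1 (mod 19). 0 ≠ 1.

no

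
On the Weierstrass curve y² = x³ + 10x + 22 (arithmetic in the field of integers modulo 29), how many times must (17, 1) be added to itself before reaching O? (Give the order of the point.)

2P: tangent at (17, 1): λ = (3·17² + 10)/(2·1) ≡ 7/2. 2⁻¹ ≡ 15 (mod 29), so λ ≡ 7·15 ≡ 18.
  x = λ² - 17 - 17 = 324 - 34 ≡ 0; y = λ·(17 - 0) - 1 ≡ 15. → (0, 15)
3P: (0, 15) + (17, 1). λ = (1 - 15)/(17 - 0) ≡ 15/17 mod 29. 17⁻¹ ≡ 12 (mod 29) since 17·12 = 204 ≡ 1, so λ ≡ 6.
  x = λ² - 0 - 17 = 36 - 17 ≡ 19; y = λ·(0 - 19) - 15 ≡ 16. → (19, 16)
4P: (19, 16) + (17, 1). λ = (1 - 16)/(17 - 19) ≡ 14/27 mod 29. 27⁻¹ ≡ 14 (mod 29), so λ ≡ 22.
  x = λ² - 19 - 17 = 484 - 36 ≡ 13; y = λ·(19 - 13) - 16 ≡ 0. → (13, 0)
5P: (13, 0) + (17, 1). λ = (1 - 0)/(17 - 13) ≡ 1/4 mod 29. 4⁻¹ ≡ 22 (mod 29), so λ ≡ 22.
  x = λ² - 13 - 17 = 484 - 30 ≡ 19; y = λ·(13 - 19) - 0 ≡ 13. → (19, 13)
6P: (19, 13) + (17, 1). λ = (1 - 13)/(17 - 19) ≡ 17/27 mod 29. 27⁻¹ ≡ 14 (mod 29), so λ ≡ 6.
  x = λ² - 19 - 17 = 36 - 36 ≡ 0; y = λ·(19 - 0) - 13 ≡ 14. → (0, 14)
7P: (0, 14) + (17, 1). λ = (1 - 14)/(17 - 0) ≡ 16/17 mod 29. 17⁻¹ ≡ 12 (mod 29), so λ ≡ 18.
  x = λ² - 0 - 17 = 324 - 17 ≡ 17; y = λ·(0 - 17) - 14 ≡ 28. → (17, 28)
8P: (17, 28) + (17, 1): same x and y₁ ≡ -y₂, so the sum is O.
8P = O, so the order is 8.

8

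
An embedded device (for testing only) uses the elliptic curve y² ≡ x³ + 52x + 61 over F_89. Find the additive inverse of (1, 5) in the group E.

-(1, 5) = (1, -5 mod 89) = (1, 84).

(1, 84)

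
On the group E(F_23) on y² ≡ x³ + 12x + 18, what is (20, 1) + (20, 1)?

(1, 13)

tangent at (20, 1): λ = (3·20² + 12)/(2·1) ≡ 16/2. 2⁻¹ ≡ 12 (mod 23), so λ ≡ 16·12 ≡ 8.
  x = λ² - 20 - 20 = 64 - 40 ≡ 1; y = λ·(20 - 1) - 1 ≡ 13. → (1, 13)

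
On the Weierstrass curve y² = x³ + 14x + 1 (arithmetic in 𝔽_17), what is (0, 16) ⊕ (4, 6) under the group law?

(0, 16) + (4, 6). λ = (6 - 16)/(4 - 0) ≡ 7/4 mod 17. 4⁻¹ ≡ 13 (mod 17) since 4·13 = 52 ≡ 1, so λ ≡ 6.
  x = λ² - 0 - 4 = 36 - 4 ≡ 15; y = λ·(0 - 15) - 16 ≡ 13. → (15, 13)

(15, 13)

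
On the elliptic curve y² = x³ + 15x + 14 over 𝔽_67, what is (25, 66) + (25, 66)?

tangent at (25, 66): λ = (3·25² + 15)/(2·66) ≡ 14/65. 65⁻¹ ≡ 33 (mod 67), so λ ≡ 14·33 ≡ 60.
  x = λ² - 25 - 25 = 3600 - 50 ≡ 66; y = λ·(25 - 66) - 66 ≡ 20. → (66, 20)

(66, 20)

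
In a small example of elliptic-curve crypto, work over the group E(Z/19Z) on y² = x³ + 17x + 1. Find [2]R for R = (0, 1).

tangent at (0, 1): λ = (3·0² + 17)/(2·1) ≡ 17/2. 2⁻¹ ≡ 10 (mod 19) since 2·10 = 20 ≡ 1, so λ ≡ 17·10 ≡ 18.
  x = λ² - 0 - 0 = 324 - 0 ≡ 1; y = λ·(0 - 1) - 1 ≡ 0. → (1, 0)

(1, 0)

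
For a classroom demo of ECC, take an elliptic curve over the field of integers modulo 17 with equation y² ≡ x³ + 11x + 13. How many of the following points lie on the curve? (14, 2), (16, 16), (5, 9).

2

(14, 2): 2² ≡ 4, rhs ≡ 4 → on.
(16, 16): 16² ≡ 1, rhs ≡ 1 → on.
(5, 9): 9² ≡ 13, rhs ≡ 6 → off.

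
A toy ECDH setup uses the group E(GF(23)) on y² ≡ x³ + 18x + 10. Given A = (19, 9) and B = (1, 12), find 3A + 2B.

First 3A:
Repeated addition: build up to 3A.
2A: tangent at (19, 9): λ = (3·19² + 18)/(2·9) ≡ 20/18. 18⁻¹ ≡ 9 (mod 23), so λ ≡ 20·9 ≡ 19.
  x = λ² - 19 - 19 = 361 - 38 ≡ 1; y = λ·(19 - 1) - 9 ≡ 11. → (1, 11)
3A: (1, 11) + (19, 9). λ = (9 - 11)/(19 - 1) ≡ 21/18 mod 23. 18⁻¹ ≡ 9 (mod 23), so λ ≡ 5.
  x = λ² - 1 - 19 = 25 - 20 ≡ 5; y = λ·(1 - 5) - 11 ≡ 15. → (5, 15)
3A = (5, 15).
Next 2B:
Repeated addition: build up to 2B.
2B: tangent at (1, 12): λ = (3·1² + 18)/(2·12) ≡ 21/1. 1⁻¹ ≡ 1 (mod 23), so λ ≡ 21·1 ≡ 21.
  x = λ² - 1 - 1 = 441 - 2 ≡ 2; y = λ·(1 - 2) - 12 ≡ 13. → (2, 13)
2B = (2, 13).
Finally 3A + 2B:
(5, 15) + (2, 13). λ = (13 - 15)/(2 - 5) ≡ 21/20 mod 23. 20⁻¹ ≡ 15 (mod 23), so λ ≡ 16.
  x = λ² - 5 - 2 = 256 - 7 ≡ 19; y = λ·(5 - 19) - 15 ≡ 14. → (19, 14)

(19, 14)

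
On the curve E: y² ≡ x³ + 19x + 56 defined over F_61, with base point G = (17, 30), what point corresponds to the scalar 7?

Repeated addition: build up to 7G.
2G: tangent at (17, 30): λ = (3·17² + 19)/(2·30) ≡ 32/60. 60⁻¹ ≡ 60 (mod 61), so λ ≡ 32·60 ≡ 29.
  x = λ² - 17 - 17 = 841 - 34 ≡ 14; y = λ·(17 - 14) - 30 ≡ 57. → (14, 57)
3G: (14, 57) + (17, 30). λ = (30 - 57)/(17 - 14) ≡ 34/3 mod 61. 3⁻¹ ≡ 41 (mod 61), so λ ≡ 52.
  x = λ² - 14 - 17 = 2704 - 31 ≡ 50; y = λ·(14 - 50) - 57 ≡ 23. → (50, 23)
4G: (50, 23) + (17, 30). λ = (30 - 23)/(17 - 50) ≡ 7/28 mod 61. 28⁻¹ ≡ 24 (mod 61) since 28·24 = 672 ≡ 1, so λ ≡ 46.
  x = λ² - 50 - 17 = 2116 - 67 ≡ 36; y = λ·(50 - 36) - 23 ≡ 11. → (36, 11)
5G: (36, 11) + (17, 30). λ = (30 - 11)/(17 - 36) ≡ 19/42 mod 61. 42⁻¹ ≡ 16 (mod 61) since 42·16 = 672 ≡ 1, so λ ≡ 60.
  x = λ² - 36 - 17 = 3600 - 53 ≡ 9; y = λ·(36 - 9) - 11 ≡ 23. → (9, 23)
6G: (9, 23) + (17, 30). λ = (30 - 23)/(17 - 9) ≡ 7/8 mod 61. 8⁻¹ ≡ 23 (mod 61), so λ ≡ 39.
  x = λ² - 9 - 17 = 1521 - 26 ≡ 31; y = λ·(9 - 31) - 23 ≡ 34. → (31, 34)
7G: (31, 34) + (17, 30). λ = (30 - 34)/(17 - 31) ≡ 57/47 mod 61. 47⁻¹ ≡ 13 (mod 61), so λ ≡ 9.
  x = λ² - 31 - 17 = 81 - 48 ≡ 33; y = λ·(31 - 33) - 34 ≡ 9. → (33, 9)

(33, 9)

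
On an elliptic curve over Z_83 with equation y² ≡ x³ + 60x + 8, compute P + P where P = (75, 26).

(11, 16)

tangent at (75, 26): λ = (3·75² + 60)/(2·26) ≡ 3/52. 52⁻¹ ≡ 8 (mod 83) since 52·8 = 416 ≡ 1, so λ ≡ 3·8 ≡ 24.
  x = λ² - 75 - 75 = 576 - 150 ≡ 11; y = λ·(75 - 11) - 26 ≡ 16. → (11, 16)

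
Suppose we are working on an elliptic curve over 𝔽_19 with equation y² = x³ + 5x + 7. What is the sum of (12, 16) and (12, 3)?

O

The two points share x = 12 and their y-coordinates satisfy 16 + 3 ≡ 0 (mod 19), so they are inverses. Their sum is the point at infinity.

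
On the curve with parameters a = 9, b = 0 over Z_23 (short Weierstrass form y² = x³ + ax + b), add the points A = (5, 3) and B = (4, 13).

(5, 3) + (4, 13). λ = (13 - 3)/(4 - 5) ≡ 10/22 mod 23. 22⁻¹ ≡ 22 (mod 23) since 22·22 = 484 ≡ 1, so λ ≡ 13.
  x = λ² - 5 - 4 = 169 - 9 ≡ 22; y = λ·(5 - 22) - 3 ≡ 6. → (22, 6)

(22, 6)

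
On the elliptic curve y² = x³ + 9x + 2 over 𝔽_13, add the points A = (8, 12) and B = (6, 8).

(8, 12) + (6, 8). λ = (8 - 12)/(6 - 8) ≡ 9/11 mod 13. 11⁻¹ ≡ 6 (mod 13), so λ ≡ 2.
  x = λ² - 8 - 6 = 4 - 14 ≡ 3; y = λ·(8 - 3) - 12 ≡ 11. → (3, 11)

(3, 11)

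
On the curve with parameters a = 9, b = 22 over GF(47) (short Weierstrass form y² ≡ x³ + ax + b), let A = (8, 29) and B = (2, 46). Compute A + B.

(8, 29) + (2, 46). λ = (46 - 29)/(2 - 8) ≡ 17/41 mod 47. 41⁻¹ ≡ 39 (mod 47) since 41·39 = 1599 ≡ 1, so λ ≡ 5.
  x = λ² - 8 - 2 = 25 - 10 ≡ 15; y = λ·(8 - 15) - 29 ≡ 30. → (15, 30)

(15, 30)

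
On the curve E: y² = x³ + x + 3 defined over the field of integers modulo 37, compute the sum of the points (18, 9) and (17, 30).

(18, 9) + (17, 30). λ = (30 - 9)/(17 - 18) ≡ 21/36 mod 37. 36⁻¹ ≡ 36 (mod 37) since 36·36 = 1296 ≡ 1, so λ ≡ 16.
  x = λ² - 18 - 17 = 256 - 35 ≡ 36; y = λ·(18 - 36) - 9 ≡ 36. → (36, 36)

(36, 36)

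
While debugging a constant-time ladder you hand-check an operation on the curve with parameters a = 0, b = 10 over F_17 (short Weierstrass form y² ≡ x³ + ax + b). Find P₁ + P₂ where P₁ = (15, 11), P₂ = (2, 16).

(9, 5)

(15, 11) + (2, 16). λ = (16 - 11)/(2 - 15) ≡ 5/4 mod 17. 4⁻¹ ≡ 13 (mod 17), so λ ≡ 14.
  x = λ² - 15 - 2 = 196 - 17 ≡ 9; y = λ·(15 - 9) - 11 ≡ 5. → (9, 5)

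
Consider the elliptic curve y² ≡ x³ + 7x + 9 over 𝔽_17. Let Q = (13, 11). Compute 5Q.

(8, 4)

Repeated addition: build up to 5Q.
2Q: tangent at (13, 11): λ = (3·13² + 7)/(2·11) ≡ 4/5. 5⁻¹ ≡ 7 (mod 17), so λ ≡ 4·7 ≡ 11.
  x = λ² - 13 - 13 = 121 - 26 ≡ 10; y = λ·(13 - 10) - 11 ≡ 5. → (10, 5)
3Q: (10, 5) + (13, 11). λ = (11 - 5)/(13 - 10) ≡ 6/3 mod 17. 3⁻¹ ≡ 6 (mod 17), so λ ≡ 2.
  x = λ² - 10 - 13 = 4 - 23 ≡ 15; y = λ·(10 - 15) - 5 ≡ 2. → (15, 2)
4Q: (15, 2) + (13, 11). λ = (11 - 2)/(13 - 15) ≡ 9/15 mod 17. 15⁻¹ ≡ 8 (mod 17) since 15·8 = 120 ≡ 1, so λ ≡ 4.
  x = λ² - 15 - 13 = 16 - 28 ≡ 5; y = λ·(15 - 5) - 2 ≡ 4. → (5, 4)
5Q: (5, 4) + (13, 11). λ = (11 - 4)/(13 - 5) ≡ 7/8 mod 17. 8⁻¹ ≡ 15 (mod 17) since 8·15 = 120 ≡ 1, so λ ≡ 3.
  x = λ² - 5 - 13 = 9 - 18 ≡ 8; y = λ·(5 - 8) - 4 ≡ 4. → (8, 4)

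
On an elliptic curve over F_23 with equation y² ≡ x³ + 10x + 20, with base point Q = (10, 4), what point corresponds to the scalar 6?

Double-and-add on 6 = (110)₂. Start with Q = (10, 4) for the leading 1-bit.
double: tangent at (10, 4): λ = (3·10² + 10)/(2·4) ≡ 11/8. 8⁻¹ ≡ 3 (mod 23), so λ ≡ 11·3 ≡ 10.
  x = λ² - 10 - 10 = 100 - 20 ≡ 11; y = λ·(10 - 11) - 4 ≡ 9. → (11, 9)
add Q: (11, 9) + (10, 4). λ = (4 - 9)/(10 - 11) ≡ 18/22 mod 23. 22⁻¹ ≡ 22 (mod 23), so λ ≡ 5.
  x = λ² - 11 - 10 = 25 - 21 ≡ 4; y = λ·(11 - 4) - 9 ≡ 3. → (4, 3)
double: tangent at (4, 3): λ = (3·4² + 10)/(2·3) ≡ 12/6. 6⁻¹ ≡ 4 (mod 23) since 6·4 = 24 ≡ 1, so λ ≡ 12·4 ≡ 2.
  x = λ² - 4 - 4 = 4 - 8 ≡ 19; y = λ·(4 - 19) - 3 ≡ 13. → (19, 13)

(19, 13)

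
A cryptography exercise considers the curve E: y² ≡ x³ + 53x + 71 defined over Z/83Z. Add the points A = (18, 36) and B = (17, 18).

(18, 36) + (17, 18). λ = (18 - 36)/(17 - 18) ≡ 65/82 mod 83. 82⁻¹ ≡ 82 (mod 83), so λ ≡ 18.
  x = λ² - 18 - 17 = 324 - 35 ≡ 40; y = λ·(18 - 40) - 36 ≡ 66. → (40, 66)

(40, 66)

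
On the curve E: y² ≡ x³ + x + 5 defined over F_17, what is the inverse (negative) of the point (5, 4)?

(5, 13)

-(5, 4) = (5, -4 mod 17) = (5, 13).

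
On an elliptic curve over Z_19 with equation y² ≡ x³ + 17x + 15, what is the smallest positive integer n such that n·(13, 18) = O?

11

2P: tangent at (13, 18): λ = (3·13² + 17)/(2·18) ≡ 11/17. 17⁻¹ ≡ 9 (mod 19), so λ ≡ 11·9 ≡ 4.
  x = λ² - 13 - 13 = 16 - 26 ≡ 9; y = λ·(13 - 9) - 18 ≡ 17. → (9, 17)
3P: (9, 17) + (13, 18). λ = (18 - 17)/(13 - 9) ≡ 1/4 mod 19. 4⁻¹ ≡ 5 (mod 19) since 4·5 = 20 ≡ 1, so λ ≡ 5.
  x = λ² - 9 - 13 = 25 - 22 ≡ 3; y = λ·(9 - 3) - 17 ≡ 13. → (3, 13)
4P: (3, 13) + (13, 18). λ = (18 - 13)/(13 - 3) ≡ 5/10 mod 19. 10⁻¹ ≡ 2 (mod 19) since 10·2 = 20 ≡ 1, so λ ≡ 10.
  x = λ² - 3 - 13 = 100 - 16 ≡ 8; y = λ·(3 - 8) - 13 ≡ 13. → (8, 13)
5P: (8, 13) + (13, 18). λ = (18 - 13)/(13 - 8) ≡ 5/5 mod 19. 5⁻¹ ≡ 4 (mod 19) since 5·4 = 20 ≡ 1, so λ ≡ 1.
  x = λ² - 8 - 13 = 1 - 21 ≡ 18; y = λ·(8 - 18) - 13 ≡ 15. → (18, 15)
6P: (18, 15) + (13, 18). λ = (18 - 15)/(13 - 18) ≡ 3/14 mod 19. 14⁻¹ ≡ 15 (mod 19) since 14·15 = 210 ≡ 1, so λ ≡ 7.
  x = λ² - 18 - 13 = 49 - 31 ≡ 18; y = λ·(18 - 18) - 15 ≡ 4. → (18, 4)
7P: (18, 4) + (13, 18). λ = (18 - 4)/(13 - 18) ≡ 14/14 mod 19. 14⁻¹ ≡ 15 (mod 19), so λ ≡ 1.
  x = λ² - 18 - 13 = 1 - 31 ≡ 8; y = λ·(18 - 8) - 4 ≡ 6. → (8, 6)
8P: (8, 6) + (13, 18). λ = (18 - 6)/(13 - 8) ≡ 12/5 mod 19. 5⁻¹ ≡ 4 (mod 19), so λ ≡ 10.
  x = λ² - 8 - 13 = 100 - 21 ≡ 3; y = λ·(8 - 3) - 6 ≡ 6. → (3, 6)
9P: (3, 6) + (13, 18). λ = (18 - 6)/(13 - 3) ≡ 12/10 mod 19. 10⁻¹ ≡ 2 (mod 19), so λ ≡ 5.
  x = λ² - 3 - 13 = 25 - 16 ≡ 9; y = λ·(3 - 9) - 6 ≡ 2. → (9, 2)
10P: (9, 2) + (13, 18). λ = (18 - 2)/(13 - 9) ≡ 16/4 mod 19. 4⁻¹ ≡ 5 (mod 19), so λ ≡ 4.
  x = λ² - 9 - 13 = 16 - 22 ≡ 13; y = λ·(9 - 13) - 2 ≡ 1. → (13, 1)
11P: (13, 1) + (13, 18): same x and y₁ ≡ -y₂, so the sum is O.
11P = O, so the order is 11.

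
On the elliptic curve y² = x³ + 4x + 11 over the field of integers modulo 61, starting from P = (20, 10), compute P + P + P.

Repeated addition: build up to 3P.
2P: tangent at (20, 10): λ = (3·20² + 4)/(2·10) ≡ 45/20. 20⁻¹ ≡ 58 (mod 61) since 20·58 = 1160 ≡ 1, so λ ≡ 45·58 ≡ 48.
  x = λ² - 20 - 20 = 2304 - 40 ≡ 7; y = λ·(20 - 7) - 10 ≡ 4. → (7, 4)
3P: (7, 4) + (20, 10). λ = (10 - 4)/(20 - 7) ≡ 6/13 mod 61. 13⁻¹ ≡ 47 (mod 61), so λ ≡ 38.
  x = λ² - 7 - 20 = 1444 - 27 ≡ 14; y = λ·(7 - 14) - 4 ≡ 35. → (14, 35)

(14, 35)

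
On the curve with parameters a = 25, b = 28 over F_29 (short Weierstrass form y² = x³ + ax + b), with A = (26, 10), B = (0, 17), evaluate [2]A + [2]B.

(9, 24)

First 2A:
Repeated addition: build up to 2A.
2A: tangent at (26, 10): λ = (3·26² + 25)/(2·10) ≡ 23/20. 20⁻¹ ≡ 16 (mod 29), so λ ≡ 23·16 ≡ 20.
  x = λ² - 26 - 26 = 400 - 52 ≡ 0; y = λ·(26 - 0) - 10 ≡ 17. → (0, 17)
2A = (0, 17).
Next 2B:
Repeated addition: build up to 2B.
2B: tangent at (0, 17): λ = (3·0² + 25)/(2·17) ≡ 25/5. 5⁻¹ ≡ 6 (mod 29) since 5·6 = 30 ≡ 1, so λ ≡ 25·6 ≡ 5.
  x = λ² - 0 - 0 = 25 - 0 ≡ 25; y = λ·(0 - 25) - 17 ≡ 3. → (25, 3)
2B = (25, 3).
Finally 2A + 2B:
(0, 17) + (25, 3). λ = (3 - 17)/(25 - 0) ≡ 15/25 mod 29. 25⁻¹ ≡ 7 (mod 29), so λ ≡ 18.
  x = λ² - 0 - 25 = 324 - 25 ≡ 9; y = λ·(0 - 9) - 17 ≡ 24. → (9, 24)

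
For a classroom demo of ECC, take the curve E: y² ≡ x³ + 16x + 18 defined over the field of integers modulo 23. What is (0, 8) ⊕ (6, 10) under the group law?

(0, 8) + (6, 10). λ = (10 - 8)/(6 - 0) ≡ 2/6 mod 23. 6⁻¹ ≡ 4 (mod 23), so λ ≡ 8.
  x = λ² - 0 - 6 = 64 - 6 ≡ 12; y = λ·(0 - 12) - 8 ≡ 11. → (12, 11)

(12, 11)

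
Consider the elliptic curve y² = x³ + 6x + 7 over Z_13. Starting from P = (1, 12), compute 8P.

O

Repeated addition: build up to 8P.
2P: tangent at (1, 12): λ = (3·1² + 6)/(2·12) ≡ 9/11. 11⁻¹ ≡ 6 (mod 13), so λ ≡ 9·6 ≡ 2.
  x = λ² - 1 - 1 = 4 - 2 ≡ 2; y = λ·(1 - 2) - 12 ≡ 12. → (2, 12)
3P: (2, 12) + (1, 12). λ = (12 - 12)/(1 - 2) ≡ 0/12 mod 13. 12⁻¹ ≡ 12 (mod 13) since 12·12 = 144 ≡ 1, so λ ≡ 0.
  x = λ² - 2 - 1 = 0 - 3 ≡ 10; y = λ·(2 - 10) - 12 ≡ 1. → (10, 1)
4P: (10, 1) + (1, 12). λ = (12 - 1)/(1 - 10) ≡ 11/4 mod 13. 4⁻¹ ≡ 10 (mod 13), so λ ≡ 6.
  x = λ² - 10 - 1 = 36 - 11 ≡ 12; y = λ·(10 - 12) - 1 ≡ 0. → (12, 0)
5P: (12, 0) + (1, 12). λ = (12 - 0)/(1 - 12) ≡ 12/2 mod 13. 2⁻¹ ≡ 7 (mod 13), so λ ≡ 6.
  x = λ² - 12 - 1 = 36 - 13 ≡ 10; y = λ·(12 - 10) - 0 ≡ 12. → (10, 12)
6P: (10, 12) + (1, 12). λ = (12 - 12)/(1 - 10) ≡ 0/4 mod 13. 4⁻¹ ≡ 10 (mod 13) since 4·10 = 40 ≡ 1, so λ ≡ 0.
  x = λ² - 10 - 1 = 0 - 11 ≡ 2; y = λ·(10 - 2) - 12 ≡ 1. → (2, 1)
7P: (2, 1) + (1, 12). λ = (12 - 1)/(1 - 2) ≡ 11/12 mod 13. 12⁻¹ ≡ 12 (mod 13), so λ ≡ 2.
  x = λ² - 2 - 1 = 4 - 3 ≡ 1; y = λ·(2 - 1) - 1 ≡ 1. → (1, 1)
8P: (1, 1) + (1, 12): same x and y₁ ≡ -y₂, so the sum is O.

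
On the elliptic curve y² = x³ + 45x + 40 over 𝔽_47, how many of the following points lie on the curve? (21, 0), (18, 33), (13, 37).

2

(21, 0): 0² ≡ 0, rhs ≡ 0 → on.
(18, 33): 33² ≡ 8, rhs ≡ 8 → on.
(13, 37): 37² ≡ 6, rhs ≡ 2 → off.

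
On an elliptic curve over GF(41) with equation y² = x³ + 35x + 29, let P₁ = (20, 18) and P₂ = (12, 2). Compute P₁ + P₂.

(20, 18) + (12, 2). λ = (2 - 18)/(12 - 20) ≡ 25/33 mod 41. 33⁻¹ ≡ 5 (mod 41), so λ ≡ 2.
  x = λ² - 20 - 12 = 4 - 32 ≡ 13; y = λ·(20 - 13) - 18 ≡ 37. → (13, 37)

(13, 37)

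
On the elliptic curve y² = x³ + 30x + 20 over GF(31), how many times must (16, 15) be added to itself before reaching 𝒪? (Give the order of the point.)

8

2P: tangent at (16, 15): λ = (3·16² + 30)/(2·15) ≡ 23/30. 30⁻¹ ≡ 30 (mod 31), so λ ≡ 23·30 ≡ 8.
  x = λ² - 16 - 16 = 64 - 32 ≡ 1; y = λ·(16 - 1) - 15 ≡ 12. → (1, 12)
3P: (1, 12) + (16, 15). λ = (15 - 12)/(16 - 1) ≡ 3/15 mod 31. 15⁻¹ ≡ 29 (mod 31) since 15·29 = 435 ≡ 1, so λ ≡ 25.
  x = λ² - 1 - 16 = 625 - 17 ≡ 19; y = λ·(1 - 19) - 12 ≡ 3. → (19, 3)
4P: (19, 3) + (16, 15). λ = (15 - 3)/(16 - 19) ≡ 12/28 mod 31. 28⁻¹ ≡ 10 (mod 31), so λ ≡ 27.
  x = λ² - 19 - 16 = 729 - 35 ≡ 12; y = λ·(19 - 12) - 3 ≡ 0. → (12, 0)
5P: (12, 0) + (16, 15). λ = (15 - 0)/(16 - 12) ≡ 15/4 mod 31. 4⁻¹ ≡ 8 (mod 31), so λ ≡ 27.
  x = λ² - 12 - 16 = 729 - 28 ≡ 19; y = λ·(12 - 19) - 0 ≡ 28. → (19, 28)
6P: (19, 28) + (16, 15). λ = (15 - 28)/(16 - 19) ≡ 18/28 mod 31. 28⁻¹ ≡ 10 (mod 31) since 28·10 = 280 ≡ 1, so λ ≡ 25.
  x = λ² - 19 - 16 = 625 - 35 ≡ 1; y = λ·(19 - 1) - 28 ≡ 19. → (1, 19)
7P: (1, 19) + (16, 15). λ = (15 - 19)/(16 - 1) ≡ 27/15 mod 31. 15⁻¹ ≡ 29 (mod 31), so λ ≡ 8.
  x = λ² - 1 - 16 = 64 - 17 ≡ 16; y = λ·(1 - 16) - 19 ≡ 16. → (16, 16)
8P: (16, 16) + (16, 15): same x and y₁ ≡ -y₂, so the sum is 𝒪.
8P = 𝒪, so the order is 8.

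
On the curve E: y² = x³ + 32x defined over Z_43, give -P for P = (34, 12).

(34, 31)

-(34, 12) = (34, -12 mod 43) = (34, 31).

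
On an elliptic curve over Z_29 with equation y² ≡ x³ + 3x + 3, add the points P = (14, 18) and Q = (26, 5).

(14, 18) + (26, 5). λ = (5 - 18)/(26 - 14) ≡ 16/12 mod 29. 12⁻¹ ≡ 17 (mod 29), so λ ≡ 11.
  x = λ² - 14 - 26 = 121 - 40 ≡ 23; y = λ·(14 - 23) - 18 ≡ 28. → (23, 28)

(23, 28)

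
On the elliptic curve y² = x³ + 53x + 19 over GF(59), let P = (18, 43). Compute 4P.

Double-and-add on 4 = (100)₂. Start with P = (18, 43) for the leading 1-bit.
double: tangent at (18, 43): λ = (3·18² + 53)/(2·43) ≡ 22/27. 27⁻¹ ≡ 35 (mod 59) since 27·35 = 945 ≡ 1, so λ ≡ 22·35 ≡ 3.
  x = λ² - 18 - 18 = 9 - 36 ≡ 32; y = λ·(18 - 32) - 43 ≡ 33. → (32, 33)
double: tangent at (32, 33): λ = (3·32² + 53)/(2·33) ≡ 57/7. 7⁻¹ ≡ 17 (mod 59) since 7·17 = 119 ≡ 1, so λ ≡ 57·17 ≡ 25.
  x = λ² - 32 - 32 = 625 - 64 ≡ 30; y = λ·(32 - 30) - 33 ≡ 17. → (30, 17)

(30, 17)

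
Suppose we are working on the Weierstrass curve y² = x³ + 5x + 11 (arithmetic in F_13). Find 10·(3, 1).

Write P = (3, 1).
Repeated addition: build up to 10P.
2P: tangent at (3, 1): λ = (3·3² + 5)/(2·1) ≡ 6/2. 2⁻¹ ≡ 7 (mod 13), so λ ≡ 6·7 ≡ 3.
  x = λ² - 3 - 3 = 9 - 6 ≡ 3; y = λ·(3 - 3) - 1 ≡ 12. → (3, 12)
3P: (3, 12) + (3, 1): same x and y₁ ≡ -y₂, so the sum is O.
4P: O + (3, 1) = (3, 1) (identity).
5P: tangent at (3, 1): λ = (3·3² + 5)/(2·1) ≡ 6/2. 2⁻¹ ≡ 7 (mod 13) since 2·7 = 14 ≡ 1, so λ ≡ 6·7 ≡ 3.
  x = λ² - 3 - 3 = 9 - 6 ≡ 3; y = λ·(3 - 3) - 1 ≡ 12. → (3, 12)
6P: (3, 12) + (3, 1): same x and y₁ ≡ -y₂, so the sum is O.
7P: O + (3, 1) = (3, 1) (identity).
8P: tangent at (3, 1): λ = (3·3² + 5)/(2·1) ≡ 6/2. 2⁻¹ ≡ 7 (mod 13), so λ ≡ 6·7 ≡ 3.
  x = λ² - 3 - 3 = 9 - 6 ≡ 3; y = λ·(3 - 3) - 1 ≡ 12. → (3, 12)
9P: (3, 12) + (3, 1): same x and y₁ ≡ -y₂, so the sum is O.
10P: O + (3, 1) = (3, 1) (identity).

(3, 1)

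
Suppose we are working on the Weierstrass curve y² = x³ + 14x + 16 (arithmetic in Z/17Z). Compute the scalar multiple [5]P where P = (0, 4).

(3, 0)

Double-and-add on 5 = (101)₂. Start with P = (0, 4) for the leading 1-bit.
double: tangent at (0, 4): λ = (3·0² + 14)/(2·4) ≡ 14/8. 8⁻¹ ≡ 15 (mod 17) since 8·15 = 120 ≡ 1, so λ ≡ 14·15 ≡ 6.
  x = λ² - 0 - 0 = 36 - 0 ≡ 2; y = λ·(0 - 2) - 4 ≡ 1. → (2, 1)
double: tangent at (2, 1): λ = (3·2² + 14)/(2·1) ≡ 9/2. 2⁻¹ ≡ 9 (mod 17), so λ ≡ 9·9 ≡ 13.
  x = λ² - 2 - 2 = 169 - 4 ≡ 12; y = λ·(2 - 12) - 1 ≡ 5. → (12, 5)
add P: (12, 5) + (0, 4). λ = (4 - 5)/(0 - 12) ≡ 16/5 mod 17. 5⁻¹ ≡ 7 (mod 17), so λ ≡ 10.
  x = λ² - 12 - 0 = 100 - 12 ≡ 3; y = λ·(12 - 3) - 5 ≡ 0. → (3, 0)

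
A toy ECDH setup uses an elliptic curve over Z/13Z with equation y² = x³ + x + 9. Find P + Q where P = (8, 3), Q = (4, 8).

(5, 3)

(8, 3) + (4, 8). λ = (8 - 3)/(4 - 8) ≡ 5/9 mod 13. 9⁻¹ ≡ 3 (mod 13), so λ ≡ 2.
  x = λ² - 8 - 4 = 4 - 12 ≡ 5; y = λ·(8 - 5) - 3 ≡ 3. → (5, 3)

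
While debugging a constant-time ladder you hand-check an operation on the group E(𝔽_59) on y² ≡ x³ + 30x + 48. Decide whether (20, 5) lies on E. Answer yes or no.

y² = 5² ≡ 25; x³ + 30x + 48 = 8648 ≡ 34 (mod 59). 25 ≠ 34.

no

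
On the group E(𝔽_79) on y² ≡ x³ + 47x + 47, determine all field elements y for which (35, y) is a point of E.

x³ + 47x + 47 = 44567 ≡ 11 (mod 79).
Square roots of 11 mod 79: 13 and 66 (since 13² = 169 ≡ 11).

13, 66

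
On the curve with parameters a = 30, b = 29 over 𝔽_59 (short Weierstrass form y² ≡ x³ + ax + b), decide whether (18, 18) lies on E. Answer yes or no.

y² = 18² ≡ 29; x³ + 30x + 29 = 6401 ≡ 29 (mod 59). 29 = 29.

yes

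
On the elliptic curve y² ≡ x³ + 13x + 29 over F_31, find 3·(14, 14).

(8, 26)

Write Q = (14, 14).
Repeated addition: build up to 3Q.
2Q: tangent at (14, 14): λ = (3·14² + 13)/(2·14) ≡ 12/28. 28⁻¹ ≡ 10 (mod 31) since 28·10 = 280 ≡ 1, so λ ≡ 12·10 ≡ 27.
  x = λ² - 14 - 14 = 729 - 28 ≡ 19; y = λ·(14 - 19) - 14 ≡ 6. → (19, 6)
3Q: (19, 6) + (14, 14). λ = (14 - 6)/(14 - 19) ≡ 8/26 mod 31. 26⁻¹ ≡ 6 (mod 31) since 26·6 = 156 ≡ 1, so λ ≡ 17.
  x = λ² - 19 - 14 = 289 - 33 ≡ 8; y = λ·(19 - 8) - 6 ≡ 26. → (8, 26)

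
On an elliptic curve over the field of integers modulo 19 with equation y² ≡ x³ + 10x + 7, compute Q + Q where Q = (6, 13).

(5, 12)

tangent at (6, 13): λ = (3·6² + 10)/(2·13) ≡ 4/7. 7⁻¹ ≡ 11 (mod 19) since 7·11 = 77 ≡ 1, so λ ≡ 4·11 ≡ 6.
  x = λ² - 6 - 6 = 36 - 12 ≡ 5; y = λ·(6 - 5) - 13 ≡ 12. → (5, 12)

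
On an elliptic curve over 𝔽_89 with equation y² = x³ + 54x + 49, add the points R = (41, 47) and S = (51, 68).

(29, 85)

(41, 47) + (51, 68). λ = (68 - 47)/(51 - 41) ≡ 21/10 mod 89. 10⁻¹ ≡ 9 (mod 89) since 10·9 = 90 ≡ 1, so λ ≡ 11.
  x = λ² - 41 - 51 = 121 - 92 ≡ 29; y = λ·(41 - 29) - 47 ≡ 85. → (29, 85)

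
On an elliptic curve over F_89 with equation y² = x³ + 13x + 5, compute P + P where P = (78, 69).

tangent at (78, 69): λ = (3·78² + 13)/(2·69) ≡ 20/49. 49⁻¹ ≡ 20 (mod 89), so λ ≡ 20·20 ≡ 44.
  x = λ² - 78 - 78 = 1936 - 156 ≡ 0; y = λ·(78 - 0) - 69 ≡ 70. → (0, 70)

(0, 70)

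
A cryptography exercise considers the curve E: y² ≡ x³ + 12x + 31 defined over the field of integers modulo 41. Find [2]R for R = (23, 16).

tangent at (23, 16): λ = (3·23² + 12)/(2·16) ≡ 0/32. 32⁻¹ ≡ 9 (mod 41), so λ ≡ 0·9 ≡ 0.
  x = λ² - 23 - 23 = 0 - 46 ≡ 36; y = λ·(23 - 36) - 16 ≡ 25. → (36, 25)

(36, 25)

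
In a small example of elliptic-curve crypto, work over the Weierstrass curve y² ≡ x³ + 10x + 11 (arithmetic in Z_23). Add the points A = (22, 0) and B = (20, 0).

(22, 0) + (20, 0). λ = (0 - 0)/(20 - 22) ≡ 0/21 mod 23. 21⁻¹ ≡ 11 (mod 23), so λ ≡ 0.
  x = λ² - 22 - 20 = 0 - 42 ≡ 4; y = λ·(22 - 4) - 0 ≡ 0. → (4, 0)

(4, 0)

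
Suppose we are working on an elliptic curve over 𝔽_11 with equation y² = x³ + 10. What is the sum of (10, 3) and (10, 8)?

The two points share x = 10 and their y-coordinates satisfy 3 + 8 ≡ 0 (mod 11), so they are inverses. Their sum is the point at infinity.

O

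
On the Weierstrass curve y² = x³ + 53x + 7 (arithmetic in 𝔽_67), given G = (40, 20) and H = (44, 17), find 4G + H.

(25, 41)

First 4G:
Double-and-add on 4 = (100)₂. Start with G = (40, 20) for the leading 1-bit.
double: tangent at (40, 20): λ = (3·40² + 53)/(2·20) ≡ 29/40. 40⁻¹ ≡ 62 (mod 67), so λ ≡ 29·62 ≡ 56.
  x = λ² - 40 - 40 = 3136 - 80 ≡ 41; y = λ·(40 - 41) - 20 ≡ 58. → (41, 58)
double: tangent at (41, 58): λ = (3·41² + 53)/(2·58) ≡ 4/49. 49⁻¹ ≡ 26 (mod 67) since 49·26 = 1274 ≡ 1, so λ ≡ 4·26 ≡ 37.
  x = λ² - 41 - 41 = 1369 - 82 ≡ 14; y = λ·(41 - 14) - 58 ≡ 3. → (14, 3)
4G = (14, 3).
Finally 4G + H:
(14, 3) + (44, 17). λ = (17 - 3)/(44 - 14) ≡ 14/30 mod 67. 30⁻¹ ≡ 38 (mod 67), so λ ≡ 63.
  x = λ² - 14 - 44 = 3969 - 58 ≡ 25; y = λ·(14 - 25) - 3 ≡ 41. → (25, 41)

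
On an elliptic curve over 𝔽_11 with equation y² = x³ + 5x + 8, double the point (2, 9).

tangent at (2, 9): λ = (3·2² + 5)/(2·9) ≡ 6/7. 7⁻¹ ≡ 8 (mod 11) since 7·8 = 56 ≡ 1, so λ ≡ 6·8 ≡ 4.
  x = λ² - 2 - 2 = 16 - 4 ≡ 1; y = λ·(2 - 1) - 9 ≡ 6. → (1, 6)

(1, 6)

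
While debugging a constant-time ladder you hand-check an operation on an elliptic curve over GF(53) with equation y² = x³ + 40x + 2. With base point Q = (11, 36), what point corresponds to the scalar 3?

(19, 25)

Repeated addition: build up to 3Q.
2Q: tangent at (11, 36): λ = (3·11² + 40)/(2·36) ≡ 32/19. 19⁻¹ ≡ 14 (mod 53), so λ ≡ 32·14 ≡ 24.
  x = λ² - 11 - 11 = 576 - 22 ≡ 24; y = λ·(11 - 24) - 36 ≡ 23. → (24, 23)
3Q: (24, 23) + (11, 36). λ = (36 - 23)/(11 - 24) ≡ 13/40 mod 53. 40⁻¹ ≡ 4 (mod 53), so λ ≡ 52.
  x = λ² - 24 - 11 = 2704 - 35 ≡ 19; y = λ·(24 - 19) - 23 ≡ 25. → (19, 25)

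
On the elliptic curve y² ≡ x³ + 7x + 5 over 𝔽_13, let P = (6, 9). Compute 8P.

Double-and-add on 8 = (1000)₂. Start with P = (6, 9) for the leading 1-bit.
double: tangent at (6, 9): λ = (3·6² + 7)/(2·9) ≡ 11/5. 5⁻¹ ≡ 8 (mod 13), so λ ≡ 11·8 ≡ 10.
  x = λ² - 6 - 6 = 100 - 12 ≡ 10; y = λ·(6 - 10) - 9 ≡ 3. → (10, 3)
double: tangent at (10, 3): λ = (3·10² + 7)/(2·3) ≡ 8/6. 6⁻¹ ≡ 11 (mod 13), so λ ≡ 8·11 ≡ 10.
  x = λ² - 10 - 10 = 100 - 20 ≡ 2; y = λ·(10 - 2) - 3 ≡ 12. → (2, 12)
double: tangent at (2, 12): λ = (3·2² + 7)/(2·12) ≡ 6/11. 11⁻¹ ≡ 6 (mod 13) since 11·6 = 66 ≡ 1, so λ ≡ 6·6 ≡ 10.
  x = λ² - 2 - 2 = 100 - 4 ≡ 5; y = λ·(2 - 5) - 12 ≡ 10. → (5, 10)

(5, 10)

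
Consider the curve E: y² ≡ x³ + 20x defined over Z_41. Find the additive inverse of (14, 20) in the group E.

-(14, 20) = (14, -20 mod 41) = (14, 21).

(14, 21)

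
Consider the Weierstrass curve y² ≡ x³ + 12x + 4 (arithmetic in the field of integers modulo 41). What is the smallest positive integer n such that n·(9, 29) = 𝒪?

9

2P: tangent at (9, 29): λ = (3·9² + 12)/(2·29) ≡ 9/17. 17⁻¹ ≡ 29 (mod 41), so λ ≡ 9·29 ≡ 15.
  x = λ² - 9 - 9 = 225 - 18 ≡ 2; y = λ·(9 - 2) - 29 ≡ 35. → (2, 35)
3P: (2, 35) + (9, 29). λ = (29 - 35)/(9 - 2) ≡ 35/7 mod 41. 7⁻¹ ≡ 6 (mod 41) since 7·6 = 42 ≡ 1, so λ ≡ 5.
  x = λ² - 2 - 9 = 25 - 11 ≡ 14; y = λ·(2 - 14) - 35 ≡ 28. → (14, 28)
4P: (14, 28) + (9, 29). λ = (29 - 28)/(9 - 14) ≡ 1/36 mod 41. 36⁻¹ ≡ 8 (mod 41), so λ ≡ 8.
  x = λ² - 14 - 9 = 64 - 23 ≡ 0; y = λ·(14 - 0) - 28 ≡ 2. → (0, 2)
5P: (0, 2) + (9, 29). λ = (29 - 2)/(9 - 0) ≡ 27/9 mod 41. 9⁻¹ ≡ 32 (mod 41), so λ ≡ 3.
  x = λ² - 0 - 9 = 9 - 9 ≡ 0; y = λ·(0 - 0) - 2 ≡ 39. → (0, 39)
6P: (0, 39) + (9, 29). λ = (29 - 39)/(9 - 0) ≡ 31/9 mod 41. 9⁻¹ ≡ 32 (mod 41), so λ ≡ 8.
  x = λ² - 0 - 9 = 64 - 9 ≡ 14; y = λ·(0 - 14) - 39 ≡ 13. → (14, 13)
7P: (14, 13) + (9, 29). λ = (29 - 13)/(9 - 14) ≡ 16/36 mod 41. 36⁻¹ ≡ 8 (mod 41) since 36·8 = 288 ≡ 1, so λ ≡ 5.
  x = λ² - 14 - 9 = 25 - 23 ≡ 2; y = λ·(14 - 2) - 13 ≡ 6. → (2, 6)
8P: (2, 6) + (9, 29). λ = (29 - 6)/(9 - 2) ≡ 23/7 mod 41. 7⁻¹ ≡ 6 (mod 41), so λ ≡ 15.
  x = λ² - 2 - 9 = 225 - 11 ≡ 9; y = λ·(2 - 9) - 6 ≡ 12. → (9, 12)
9P: (9, 12) + (9, 29): same x and y₁ ≡ -y₂, so the sum is 𝒪.
9P = 𝒪, so the order is 9.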